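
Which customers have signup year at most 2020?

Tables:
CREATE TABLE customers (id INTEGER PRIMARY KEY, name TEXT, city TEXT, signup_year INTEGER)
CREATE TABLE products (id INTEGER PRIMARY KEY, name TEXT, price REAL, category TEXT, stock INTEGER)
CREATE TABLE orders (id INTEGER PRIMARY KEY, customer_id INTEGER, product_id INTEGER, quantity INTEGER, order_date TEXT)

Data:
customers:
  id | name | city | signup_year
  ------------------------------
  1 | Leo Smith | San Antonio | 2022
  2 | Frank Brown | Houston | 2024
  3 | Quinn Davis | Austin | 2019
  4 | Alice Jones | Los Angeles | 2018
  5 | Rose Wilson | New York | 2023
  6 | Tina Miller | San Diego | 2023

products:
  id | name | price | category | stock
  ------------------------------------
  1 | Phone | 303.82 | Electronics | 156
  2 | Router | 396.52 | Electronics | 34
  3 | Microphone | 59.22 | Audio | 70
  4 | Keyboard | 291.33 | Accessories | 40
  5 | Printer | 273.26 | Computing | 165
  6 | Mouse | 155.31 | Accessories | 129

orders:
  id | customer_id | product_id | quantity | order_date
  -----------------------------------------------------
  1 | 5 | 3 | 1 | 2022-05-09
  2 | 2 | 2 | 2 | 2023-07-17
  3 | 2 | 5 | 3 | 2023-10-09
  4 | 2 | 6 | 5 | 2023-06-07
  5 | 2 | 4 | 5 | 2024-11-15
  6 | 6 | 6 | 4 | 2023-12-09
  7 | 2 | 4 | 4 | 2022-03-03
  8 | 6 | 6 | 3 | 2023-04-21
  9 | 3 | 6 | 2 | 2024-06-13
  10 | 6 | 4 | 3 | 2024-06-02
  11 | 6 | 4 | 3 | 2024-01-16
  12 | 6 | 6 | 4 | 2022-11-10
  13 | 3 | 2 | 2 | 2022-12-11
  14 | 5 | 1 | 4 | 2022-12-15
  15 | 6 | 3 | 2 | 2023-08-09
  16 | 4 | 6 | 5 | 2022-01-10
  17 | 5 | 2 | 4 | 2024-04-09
SELECT name, signup_year FROM customers WHERE signup_year <= 2020

Execution result:
name | signup_year
Quinn Davis | 2019
Alice Jones | 2018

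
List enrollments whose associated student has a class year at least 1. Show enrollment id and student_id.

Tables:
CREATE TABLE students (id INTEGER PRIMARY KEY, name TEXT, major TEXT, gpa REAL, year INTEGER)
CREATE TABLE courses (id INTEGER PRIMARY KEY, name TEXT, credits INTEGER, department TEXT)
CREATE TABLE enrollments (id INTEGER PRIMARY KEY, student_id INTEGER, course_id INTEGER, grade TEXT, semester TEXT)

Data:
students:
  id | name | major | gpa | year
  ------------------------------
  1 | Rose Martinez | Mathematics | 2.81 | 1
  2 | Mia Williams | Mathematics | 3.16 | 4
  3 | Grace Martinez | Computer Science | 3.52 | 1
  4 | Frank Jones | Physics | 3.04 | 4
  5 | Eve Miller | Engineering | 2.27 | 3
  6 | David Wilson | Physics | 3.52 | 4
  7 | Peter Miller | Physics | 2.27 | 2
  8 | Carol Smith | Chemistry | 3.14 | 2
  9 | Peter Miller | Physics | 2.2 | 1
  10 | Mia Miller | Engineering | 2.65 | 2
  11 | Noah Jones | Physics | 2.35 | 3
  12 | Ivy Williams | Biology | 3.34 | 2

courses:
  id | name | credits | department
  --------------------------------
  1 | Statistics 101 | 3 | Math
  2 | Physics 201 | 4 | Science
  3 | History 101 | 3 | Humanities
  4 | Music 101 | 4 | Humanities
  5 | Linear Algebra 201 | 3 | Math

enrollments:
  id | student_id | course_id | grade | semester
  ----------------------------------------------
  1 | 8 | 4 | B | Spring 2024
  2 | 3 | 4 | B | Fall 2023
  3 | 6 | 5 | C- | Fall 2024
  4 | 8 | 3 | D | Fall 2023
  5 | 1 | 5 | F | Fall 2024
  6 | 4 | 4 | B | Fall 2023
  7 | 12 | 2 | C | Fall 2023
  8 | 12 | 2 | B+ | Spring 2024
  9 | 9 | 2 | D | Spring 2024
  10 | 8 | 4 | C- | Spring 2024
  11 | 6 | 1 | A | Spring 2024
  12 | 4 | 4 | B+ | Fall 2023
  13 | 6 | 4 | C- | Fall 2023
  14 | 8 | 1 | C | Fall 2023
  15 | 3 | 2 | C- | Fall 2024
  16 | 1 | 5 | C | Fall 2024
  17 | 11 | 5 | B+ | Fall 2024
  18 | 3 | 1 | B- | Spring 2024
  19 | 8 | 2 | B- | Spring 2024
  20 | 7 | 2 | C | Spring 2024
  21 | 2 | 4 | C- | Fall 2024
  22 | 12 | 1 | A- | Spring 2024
SELECT id, student_id FROM enrollments WHERE student_id IN (SELECT id FROM students WHERE year >= 1)

Execution result:
id | student_id
1 | 8
2 | 3
3 | 6
4 | 8
5 | 1
6 | 4
7 | 12
8 | 12
9 | 9
10 | 8
11 | 6
12 | 4
13 | 6
14 | 8
15 | 3
16 | 1
17 | 11
18 | 3
19 | 8
20 | 7
21 | 2
22 | 12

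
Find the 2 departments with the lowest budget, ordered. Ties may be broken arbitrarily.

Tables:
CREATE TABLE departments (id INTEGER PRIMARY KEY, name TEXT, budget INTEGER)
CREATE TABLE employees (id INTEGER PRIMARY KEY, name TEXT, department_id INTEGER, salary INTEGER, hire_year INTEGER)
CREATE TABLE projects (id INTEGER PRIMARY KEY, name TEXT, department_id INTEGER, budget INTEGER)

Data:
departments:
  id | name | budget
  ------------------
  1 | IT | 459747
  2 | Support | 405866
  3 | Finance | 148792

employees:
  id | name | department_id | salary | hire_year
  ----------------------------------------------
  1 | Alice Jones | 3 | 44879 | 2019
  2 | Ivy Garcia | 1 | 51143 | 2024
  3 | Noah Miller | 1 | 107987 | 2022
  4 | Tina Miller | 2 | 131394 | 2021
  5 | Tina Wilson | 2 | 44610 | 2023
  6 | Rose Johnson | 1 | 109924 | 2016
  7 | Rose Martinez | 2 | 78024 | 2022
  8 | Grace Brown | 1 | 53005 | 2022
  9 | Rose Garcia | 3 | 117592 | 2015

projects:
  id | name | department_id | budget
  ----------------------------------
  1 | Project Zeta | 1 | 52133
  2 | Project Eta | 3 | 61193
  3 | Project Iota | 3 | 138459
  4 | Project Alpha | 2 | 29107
SELECT name, budget FROM departments ORDER BY budget ASC LIMIT 2

Execution result:
name | budget
Finance | 148792
Support | 405866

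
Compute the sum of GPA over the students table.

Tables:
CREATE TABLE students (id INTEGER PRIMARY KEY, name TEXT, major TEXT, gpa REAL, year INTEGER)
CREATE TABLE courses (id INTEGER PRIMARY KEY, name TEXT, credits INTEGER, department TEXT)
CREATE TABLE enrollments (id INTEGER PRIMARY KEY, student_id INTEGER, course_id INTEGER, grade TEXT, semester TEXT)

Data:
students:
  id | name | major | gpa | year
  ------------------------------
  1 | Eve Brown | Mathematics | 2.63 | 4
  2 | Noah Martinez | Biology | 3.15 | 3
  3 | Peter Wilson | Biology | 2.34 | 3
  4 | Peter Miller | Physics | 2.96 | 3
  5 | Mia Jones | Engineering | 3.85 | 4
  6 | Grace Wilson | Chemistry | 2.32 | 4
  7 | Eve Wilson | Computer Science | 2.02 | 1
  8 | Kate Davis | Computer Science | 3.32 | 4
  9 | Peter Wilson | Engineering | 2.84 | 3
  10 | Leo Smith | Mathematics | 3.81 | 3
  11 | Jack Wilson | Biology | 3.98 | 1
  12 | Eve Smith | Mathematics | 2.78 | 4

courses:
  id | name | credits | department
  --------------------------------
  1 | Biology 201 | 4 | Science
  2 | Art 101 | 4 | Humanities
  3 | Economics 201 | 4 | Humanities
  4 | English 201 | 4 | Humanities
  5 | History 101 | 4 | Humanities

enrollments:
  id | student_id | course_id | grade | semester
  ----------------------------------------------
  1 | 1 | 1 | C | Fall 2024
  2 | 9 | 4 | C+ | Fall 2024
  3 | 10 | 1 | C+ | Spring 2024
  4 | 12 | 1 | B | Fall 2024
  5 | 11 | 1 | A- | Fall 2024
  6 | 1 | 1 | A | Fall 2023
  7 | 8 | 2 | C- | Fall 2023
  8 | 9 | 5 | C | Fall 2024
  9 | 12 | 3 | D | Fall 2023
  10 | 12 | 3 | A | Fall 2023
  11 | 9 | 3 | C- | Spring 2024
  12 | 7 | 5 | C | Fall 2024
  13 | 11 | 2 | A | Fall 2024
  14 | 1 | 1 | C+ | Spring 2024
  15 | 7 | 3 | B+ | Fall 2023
SELECT SUM(gpa) FROM students

Execution result:
36.00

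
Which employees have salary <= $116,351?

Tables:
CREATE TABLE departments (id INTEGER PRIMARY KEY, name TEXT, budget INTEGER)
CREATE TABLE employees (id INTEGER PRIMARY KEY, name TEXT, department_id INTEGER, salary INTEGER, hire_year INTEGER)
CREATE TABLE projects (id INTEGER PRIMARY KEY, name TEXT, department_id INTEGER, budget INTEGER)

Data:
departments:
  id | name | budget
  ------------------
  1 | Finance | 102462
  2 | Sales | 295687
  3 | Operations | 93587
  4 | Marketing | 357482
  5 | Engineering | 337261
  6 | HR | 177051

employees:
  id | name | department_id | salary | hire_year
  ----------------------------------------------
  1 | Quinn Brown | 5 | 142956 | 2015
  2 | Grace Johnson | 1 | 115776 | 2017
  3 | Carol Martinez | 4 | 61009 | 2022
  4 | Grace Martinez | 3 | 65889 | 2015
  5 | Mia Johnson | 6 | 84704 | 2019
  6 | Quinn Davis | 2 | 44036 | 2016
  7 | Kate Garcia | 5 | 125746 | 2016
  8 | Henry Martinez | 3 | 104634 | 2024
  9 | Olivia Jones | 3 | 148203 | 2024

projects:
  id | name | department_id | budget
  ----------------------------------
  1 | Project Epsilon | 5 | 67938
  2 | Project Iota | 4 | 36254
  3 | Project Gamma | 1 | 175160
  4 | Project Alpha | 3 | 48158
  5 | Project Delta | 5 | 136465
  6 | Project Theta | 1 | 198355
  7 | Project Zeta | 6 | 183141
SELECT name, salary FROM employees WHERE salary <= 116351

Execution result:
name | salary
Grace Johnson | 115776
Carol Martinez | 61009
Grace Martinez | 65889
Mia Johnson | 84704
Quinn Davis | 44036
Henry Martinez | 104634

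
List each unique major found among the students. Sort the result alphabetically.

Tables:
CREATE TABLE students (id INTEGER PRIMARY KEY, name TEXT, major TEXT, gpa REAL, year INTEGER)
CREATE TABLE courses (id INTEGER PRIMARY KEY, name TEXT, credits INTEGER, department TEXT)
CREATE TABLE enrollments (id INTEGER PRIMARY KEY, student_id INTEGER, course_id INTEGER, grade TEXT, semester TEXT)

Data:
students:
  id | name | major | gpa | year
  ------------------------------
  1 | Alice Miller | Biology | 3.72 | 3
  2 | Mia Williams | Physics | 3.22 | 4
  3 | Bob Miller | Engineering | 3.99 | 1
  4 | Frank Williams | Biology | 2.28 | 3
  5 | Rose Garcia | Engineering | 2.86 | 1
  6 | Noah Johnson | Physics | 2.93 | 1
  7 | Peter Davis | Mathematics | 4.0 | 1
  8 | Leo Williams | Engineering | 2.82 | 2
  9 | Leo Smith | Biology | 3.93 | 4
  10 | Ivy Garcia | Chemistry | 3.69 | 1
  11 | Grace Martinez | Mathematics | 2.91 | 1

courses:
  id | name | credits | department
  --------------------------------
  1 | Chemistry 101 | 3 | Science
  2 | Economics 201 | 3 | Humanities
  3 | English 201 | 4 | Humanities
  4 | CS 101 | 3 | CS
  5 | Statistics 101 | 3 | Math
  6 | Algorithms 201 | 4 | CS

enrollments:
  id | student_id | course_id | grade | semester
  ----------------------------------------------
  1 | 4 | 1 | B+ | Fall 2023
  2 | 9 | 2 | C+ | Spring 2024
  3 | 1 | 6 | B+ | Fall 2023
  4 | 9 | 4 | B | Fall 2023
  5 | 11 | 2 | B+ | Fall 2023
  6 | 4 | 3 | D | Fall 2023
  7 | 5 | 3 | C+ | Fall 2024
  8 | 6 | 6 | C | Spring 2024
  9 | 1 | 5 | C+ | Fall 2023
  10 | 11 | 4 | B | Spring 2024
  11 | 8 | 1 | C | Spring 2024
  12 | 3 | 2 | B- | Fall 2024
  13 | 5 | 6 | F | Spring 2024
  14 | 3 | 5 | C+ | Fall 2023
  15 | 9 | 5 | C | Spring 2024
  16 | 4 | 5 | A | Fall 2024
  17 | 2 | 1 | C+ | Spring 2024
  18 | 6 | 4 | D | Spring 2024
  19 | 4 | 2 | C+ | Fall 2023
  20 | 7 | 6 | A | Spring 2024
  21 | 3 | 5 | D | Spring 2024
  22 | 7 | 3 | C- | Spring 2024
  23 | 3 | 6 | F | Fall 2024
SELECT DISTINCT major FROM students ORDER BY major

Execution result:
major
Biology
Chemistry
Engineering
Mathematics
Physics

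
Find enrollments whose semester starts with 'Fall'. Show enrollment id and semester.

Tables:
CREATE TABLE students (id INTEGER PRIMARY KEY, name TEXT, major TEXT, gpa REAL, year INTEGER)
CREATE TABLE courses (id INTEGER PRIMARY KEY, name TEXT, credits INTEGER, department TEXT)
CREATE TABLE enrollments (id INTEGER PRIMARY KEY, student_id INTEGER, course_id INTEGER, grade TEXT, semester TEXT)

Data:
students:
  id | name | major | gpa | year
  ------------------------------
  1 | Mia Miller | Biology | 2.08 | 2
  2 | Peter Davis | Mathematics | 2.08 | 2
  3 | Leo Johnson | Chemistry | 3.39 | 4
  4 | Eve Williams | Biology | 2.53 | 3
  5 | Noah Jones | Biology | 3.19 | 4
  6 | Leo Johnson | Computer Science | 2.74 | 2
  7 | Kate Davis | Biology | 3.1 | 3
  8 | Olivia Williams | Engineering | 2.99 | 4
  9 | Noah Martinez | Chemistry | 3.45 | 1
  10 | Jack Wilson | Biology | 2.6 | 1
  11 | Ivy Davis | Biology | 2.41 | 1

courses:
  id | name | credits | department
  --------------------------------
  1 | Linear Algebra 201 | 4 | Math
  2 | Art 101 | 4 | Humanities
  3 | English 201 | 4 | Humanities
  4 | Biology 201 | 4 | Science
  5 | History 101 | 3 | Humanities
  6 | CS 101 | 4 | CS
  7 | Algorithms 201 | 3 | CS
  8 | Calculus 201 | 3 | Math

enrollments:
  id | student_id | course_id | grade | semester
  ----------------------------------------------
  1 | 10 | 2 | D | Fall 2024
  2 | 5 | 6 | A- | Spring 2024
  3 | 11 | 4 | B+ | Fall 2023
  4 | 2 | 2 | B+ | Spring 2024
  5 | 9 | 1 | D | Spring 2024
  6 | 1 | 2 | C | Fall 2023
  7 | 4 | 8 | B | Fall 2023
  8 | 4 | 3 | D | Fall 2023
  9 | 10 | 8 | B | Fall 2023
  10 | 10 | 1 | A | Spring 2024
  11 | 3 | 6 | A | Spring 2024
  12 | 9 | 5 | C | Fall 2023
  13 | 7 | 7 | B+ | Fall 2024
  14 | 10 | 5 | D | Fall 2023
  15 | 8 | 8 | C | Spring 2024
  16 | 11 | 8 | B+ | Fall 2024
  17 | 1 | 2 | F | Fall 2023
SELECT id, semester FROM enrollments WHERE semester LIKE 'Fall%'

Execution result:
id | semester
1 | Fall 2024
3 | Fall 2023
6 | Fall 2023
7 | Fall 2023
8 | Fall 2023
9 | Fall 2023
12 | Fall 2023
13 | Fall 2024
14 | Fall 2023
16 | Fall 2024
17 | Fall 2023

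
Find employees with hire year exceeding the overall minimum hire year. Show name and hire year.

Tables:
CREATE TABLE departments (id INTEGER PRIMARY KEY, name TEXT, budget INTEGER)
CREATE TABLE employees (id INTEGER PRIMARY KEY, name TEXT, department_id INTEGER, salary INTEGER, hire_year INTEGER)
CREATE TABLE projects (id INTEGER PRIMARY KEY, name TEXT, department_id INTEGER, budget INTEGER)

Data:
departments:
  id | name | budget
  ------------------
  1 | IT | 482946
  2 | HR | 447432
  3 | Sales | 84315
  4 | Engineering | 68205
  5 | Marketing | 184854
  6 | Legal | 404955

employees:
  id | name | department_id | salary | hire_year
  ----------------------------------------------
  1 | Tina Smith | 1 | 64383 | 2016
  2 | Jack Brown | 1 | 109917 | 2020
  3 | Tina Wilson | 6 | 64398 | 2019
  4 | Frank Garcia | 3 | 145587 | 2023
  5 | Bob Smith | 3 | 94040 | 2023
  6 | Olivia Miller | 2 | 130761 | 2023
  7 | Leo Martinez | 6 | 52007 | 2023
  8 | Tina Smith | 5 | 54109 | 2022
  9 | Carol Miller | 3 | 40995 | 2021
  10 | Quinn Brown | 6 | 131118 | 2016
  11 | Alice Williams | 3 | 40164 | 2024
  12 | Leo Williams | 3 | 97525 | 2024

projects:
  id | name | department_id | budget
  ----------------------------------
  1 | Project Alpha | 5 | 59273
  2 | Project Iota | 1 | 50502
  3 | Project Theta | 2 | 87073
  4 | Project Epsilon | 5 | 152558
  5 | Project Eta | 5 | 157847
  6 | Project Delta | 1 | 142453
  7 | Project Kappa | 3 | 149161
SELECT name, hire_year FROM employees WHERE hire_year > (SELECT MIN(hire_year) FROM employees)

Execution result:
name | hire_year
Jack Brown | 2020
Tina Wilson | 2019
Frank Garcia | 2023
Bob Smith | 2023
Olivia Miller | 2023
Leo Martinez | 2023
Tina Smith | 2022
Carol Miller | 2021
Alice Williams | 2024
Leo Williams | 2024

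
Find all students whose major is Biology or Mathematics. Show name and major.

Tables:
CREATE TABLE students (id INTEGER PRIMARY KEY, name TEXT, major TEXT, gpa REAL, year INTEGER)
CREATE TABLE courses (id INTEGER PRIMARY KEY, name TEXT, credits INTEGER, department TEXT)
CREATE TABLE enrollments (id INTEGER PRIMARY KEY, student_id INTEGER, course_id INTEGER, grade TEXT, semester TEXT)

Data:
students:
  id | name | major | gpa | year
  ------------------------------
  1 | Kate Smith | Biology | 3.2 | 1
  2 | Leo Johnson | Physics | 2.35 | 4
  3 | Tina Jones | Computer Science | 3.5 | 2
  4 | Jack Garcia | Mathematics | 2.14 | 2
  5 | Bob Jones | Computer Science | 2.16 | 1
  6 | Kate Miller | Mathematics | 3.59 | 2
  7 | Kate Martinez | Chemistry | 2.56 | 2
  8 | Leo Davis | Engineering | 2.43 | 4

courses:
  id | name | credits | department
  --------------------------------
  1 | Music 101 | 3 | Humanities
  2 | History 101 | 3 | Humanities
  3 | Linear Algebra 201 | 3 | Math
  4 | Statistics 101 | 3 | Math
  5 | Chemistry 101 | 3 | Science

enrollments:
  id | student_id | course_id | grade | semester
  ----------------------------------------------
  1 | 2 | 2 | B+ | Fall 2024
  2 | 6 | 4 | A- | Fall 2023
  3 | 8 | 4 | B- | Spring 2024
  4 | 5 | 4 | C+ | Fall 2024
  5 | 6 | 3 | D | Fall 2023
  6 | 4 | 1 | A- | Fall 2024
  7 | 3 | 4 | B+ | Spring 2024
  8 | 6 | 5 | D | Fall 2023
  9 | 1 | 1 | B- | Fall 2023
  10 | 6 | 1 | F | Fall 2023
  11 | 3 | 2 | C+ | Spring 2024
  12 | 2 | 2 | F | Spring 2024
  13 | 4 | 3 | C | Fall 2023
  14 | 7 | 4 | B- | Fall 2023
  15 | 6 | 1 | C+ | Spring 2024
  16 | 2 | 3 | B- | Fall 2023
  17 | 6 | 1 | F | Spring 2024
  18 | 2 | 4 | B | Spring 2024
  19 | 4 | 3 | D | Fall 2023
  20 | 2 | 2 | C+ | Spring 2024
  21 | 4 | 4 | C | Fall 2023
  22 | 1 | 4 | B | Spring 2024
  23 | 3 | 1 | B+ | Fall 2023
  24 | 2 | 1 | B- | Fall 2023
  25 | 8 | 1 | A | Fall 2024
SELECT name, major FROM students WHERE major IN ('Biology', 'Mathematics')

Execution result:
name | major
Kate Smith | Biology
Jack Garcia | Mathematics
Kate Miller | Mathematics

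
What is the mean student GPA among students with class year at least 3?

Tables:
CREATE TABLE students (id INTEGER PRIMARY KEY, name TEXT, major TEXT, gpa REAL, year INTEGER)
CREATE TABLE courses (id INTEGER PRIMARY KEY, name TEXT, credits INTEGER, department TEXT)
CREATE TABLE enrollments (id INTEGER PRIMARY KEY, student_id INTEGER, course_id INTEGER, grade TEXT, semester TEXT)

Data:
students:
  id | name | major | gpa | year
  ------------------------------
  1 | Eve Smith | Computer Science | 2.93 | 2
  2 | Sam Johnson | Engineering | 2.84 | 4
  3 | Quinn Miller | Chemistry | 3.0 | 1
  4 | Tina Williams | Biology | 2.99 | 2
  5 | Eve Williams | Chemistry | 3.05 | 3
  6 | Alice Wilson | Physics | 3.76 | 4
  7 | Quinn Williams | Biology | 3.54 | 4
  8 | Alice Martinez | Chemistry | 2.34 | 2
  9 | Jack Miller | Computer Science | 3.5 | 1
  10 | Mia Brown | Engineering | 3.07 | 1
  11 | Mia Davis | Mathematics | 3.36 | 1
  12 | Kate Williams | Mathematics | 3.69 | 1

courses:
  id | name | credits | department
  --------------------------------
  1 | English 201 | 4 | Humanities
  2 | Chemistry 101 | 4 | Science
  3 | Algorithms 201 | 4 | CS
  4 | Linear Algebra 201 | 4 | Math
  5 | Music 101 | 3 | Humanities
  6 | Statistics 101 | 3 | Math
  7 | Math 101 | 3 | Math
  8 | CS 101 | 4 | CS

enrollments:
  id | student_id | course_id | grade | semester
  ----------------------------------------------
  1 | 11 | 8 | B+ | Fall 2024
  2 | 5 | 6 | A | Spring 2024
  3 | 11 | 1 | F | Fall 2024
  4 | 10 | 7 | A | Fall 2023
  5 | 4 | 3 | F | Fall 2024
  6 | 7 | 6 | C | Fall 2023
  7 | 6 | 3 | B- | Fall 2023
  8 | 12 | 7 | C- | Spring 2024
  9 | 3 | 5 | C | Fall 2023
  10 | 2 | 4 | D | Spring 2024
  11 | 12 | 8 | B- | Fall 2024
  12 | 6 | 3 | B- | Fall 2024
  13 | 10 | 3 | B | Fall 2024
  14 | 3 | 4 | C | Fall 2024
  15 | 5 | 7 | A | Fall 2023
SELECT AVG(gpa) FROM students WHERE year >= 3

Execution result:
3.30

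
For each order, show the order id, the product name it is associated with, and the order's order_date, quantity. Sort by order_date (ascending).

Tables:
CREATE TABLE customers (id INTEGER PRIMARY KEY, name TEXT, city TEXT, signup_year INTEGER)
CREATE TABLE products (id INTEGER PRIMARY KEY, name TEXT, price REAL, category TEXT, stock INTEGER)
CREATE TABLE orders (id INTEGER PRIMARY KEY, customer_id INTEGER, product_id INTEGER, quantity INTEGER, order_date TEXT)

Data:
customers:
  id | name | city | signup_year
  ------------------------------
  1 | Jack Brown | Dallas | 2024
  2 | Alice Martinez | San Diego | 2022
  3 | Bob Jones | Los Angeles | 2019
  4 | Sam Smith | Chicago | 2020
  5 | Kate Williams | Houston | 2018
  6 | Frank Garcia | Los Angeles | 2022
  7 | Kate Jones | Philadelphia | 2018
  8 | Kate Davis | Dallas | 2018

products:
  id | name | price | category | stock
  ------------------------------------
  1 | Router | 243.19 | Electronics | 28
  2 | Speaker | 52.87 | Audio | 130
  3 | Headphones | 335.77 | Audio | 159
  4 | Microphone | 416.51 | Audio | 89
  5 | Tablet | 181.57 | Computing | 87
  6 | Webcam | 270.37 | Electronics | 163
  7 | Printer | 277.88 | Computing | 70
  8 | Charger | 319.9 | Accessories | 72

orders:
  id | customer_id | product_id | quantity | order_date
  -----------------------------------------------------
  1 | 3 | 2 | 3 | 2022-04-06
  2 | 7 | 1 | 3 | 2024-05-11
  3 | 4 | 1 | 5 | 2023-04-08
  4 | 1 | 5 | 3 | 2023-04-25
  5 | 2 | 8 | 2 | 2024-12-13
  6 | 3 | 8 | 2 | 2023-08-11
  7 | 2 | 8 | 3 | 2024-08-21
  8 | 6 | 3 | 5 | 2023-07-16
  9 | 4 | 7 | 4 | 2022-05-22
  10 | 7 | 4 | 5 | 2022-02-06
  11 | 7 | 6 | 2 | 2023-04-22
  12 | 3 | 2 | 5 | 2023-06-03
SELECT c.id, p.name AS product, c.order_date, c.quantity FROM orders c JOIN products p ON c.product_id = p.id ORDER BY c.order_date ASC

Execution result:
id | product | order_date | quantity
10 | Microphone | 2022-02-06 | 5
1 | Speaker | 2022-04-06 | 3
9 | Printer | 2022-05-22 | 4
3 | Router | 2023-04-08 | 5
11 | Webcam | 2023-04-22 | 2
4 | Tablet | 2023-04-25 | 3
12 | Speaker | 2023-06-03 | 5
8 | Headphones | 2023-07-16 | 5
6 | Charger | 2023-08-11 | 2
2 | Router | 2024-05-11 | 3
7 | Charger | 2024-08-21 | 3
5 | Charger | 2024-12-13 | 2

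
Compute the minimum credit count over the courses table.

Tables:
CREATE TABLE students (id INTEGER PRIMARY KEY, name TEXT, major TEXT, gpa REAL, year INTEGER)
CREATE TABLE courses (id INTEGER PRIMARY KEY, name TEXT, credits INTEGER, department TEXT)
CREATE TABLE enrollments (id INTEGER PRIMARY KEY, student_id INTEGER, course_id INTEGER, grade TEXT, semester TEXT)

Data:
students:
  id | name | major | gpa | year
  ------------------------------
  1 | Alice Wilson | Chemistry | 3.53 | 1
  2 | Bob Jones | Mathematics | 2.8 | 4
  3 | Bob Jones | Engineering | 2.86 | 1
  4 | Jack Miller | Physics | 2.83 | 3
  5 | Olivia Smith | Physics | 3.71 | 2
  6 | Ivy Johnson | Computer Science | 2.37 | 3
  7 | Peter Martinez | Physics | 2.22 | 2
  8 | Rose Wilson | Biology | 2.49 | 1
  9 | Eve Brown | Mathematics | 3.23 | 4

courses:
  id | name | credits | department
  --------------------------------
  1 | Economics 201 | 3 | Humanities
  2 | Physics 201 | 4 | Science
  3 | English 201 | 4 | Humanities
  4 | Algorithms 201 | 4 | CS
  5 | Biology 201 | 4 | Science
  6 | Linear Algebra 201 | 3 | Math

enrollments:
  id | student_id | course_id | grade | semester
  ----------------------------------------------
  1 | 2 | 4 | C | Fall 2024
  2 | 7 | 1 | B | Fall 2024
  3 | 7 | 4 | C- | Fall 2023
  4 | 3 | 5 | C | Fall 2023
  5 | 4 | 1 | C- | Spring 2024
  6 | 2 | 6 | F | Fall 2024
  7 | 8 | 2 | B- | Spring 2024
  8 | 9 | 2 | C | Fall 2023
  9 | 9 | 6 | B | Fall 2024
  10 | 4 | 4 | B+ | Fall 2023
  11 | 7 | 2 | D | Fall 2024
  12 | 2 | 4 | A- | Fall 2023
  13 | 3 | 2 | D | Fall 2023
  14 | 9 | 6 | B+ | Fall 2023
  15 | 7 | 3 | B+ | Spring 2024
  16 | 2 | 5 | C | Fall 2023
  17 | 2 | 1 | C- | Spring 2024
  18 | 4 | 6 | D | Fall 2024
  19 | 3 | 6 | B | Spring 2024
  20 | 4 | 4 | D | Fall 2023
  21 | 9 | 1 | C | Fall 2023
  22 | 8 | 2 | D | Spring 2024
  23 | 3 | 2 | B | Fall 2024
SELECT MIN(credits) FROM courses

Execution result:
3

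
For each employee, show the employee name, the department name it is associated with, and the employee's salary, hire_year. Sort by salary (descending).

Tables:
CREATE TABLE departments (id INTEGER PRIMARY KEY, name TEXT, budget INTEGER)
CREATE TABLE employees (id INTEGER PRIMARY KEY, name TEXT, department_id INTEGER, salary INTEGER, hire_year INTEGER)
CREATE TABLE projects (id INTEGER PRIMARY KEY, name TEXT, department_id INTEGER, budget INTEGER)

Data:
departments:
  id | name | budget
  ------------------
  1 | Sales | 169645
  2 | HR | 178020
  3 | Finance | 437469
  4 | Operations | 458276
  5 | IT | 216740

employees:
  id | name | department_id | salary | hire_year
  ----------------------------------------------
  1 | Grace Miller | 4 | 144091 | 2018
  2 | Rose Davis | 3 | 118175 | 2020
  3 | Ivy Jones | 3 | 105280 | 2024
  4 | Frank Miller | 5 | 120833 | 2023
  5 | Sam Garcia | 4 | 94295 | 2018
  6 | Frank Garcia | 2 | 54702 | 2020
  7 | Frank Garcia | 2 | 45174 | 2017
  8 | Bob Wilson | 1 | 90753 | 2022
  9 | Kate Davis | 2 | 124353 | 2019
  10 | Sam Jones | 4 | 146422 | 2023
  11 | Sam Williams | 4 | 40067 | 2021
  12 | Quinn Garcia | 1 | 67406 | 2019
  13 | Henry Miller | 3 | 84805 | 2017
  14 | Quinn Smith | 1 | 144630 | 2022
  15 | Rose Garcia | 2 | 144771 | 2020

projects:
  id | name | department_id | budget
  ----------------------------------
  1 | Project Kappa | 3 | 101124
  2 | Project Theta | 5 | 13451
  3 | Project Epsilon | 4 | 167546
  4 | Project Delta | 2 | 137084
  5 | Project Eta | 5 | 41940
SELECT c.name, p.name AS department, c.salary, c.hire_year FROM employees c JOIN departments p ON c.department_id = p.id ORDER BY c.salary DESC

Execution result:
name | department | salary | hire_year
Sam Jones | Operations | 146422 | 2023
Rose Garcia | HR | 144771 | 2020
Quinn Smith | Sales | 144630 | 2022
Grace Miller | Operations | 144091 | 2018
Kate Davis | HR | 124353 | 2019
Frank Miller | IT | 120833 | 2023
Rose Davis | Finance | 118175 | 2020
Ivy Jones | Finance | 105280 | 2024
Sam Garcia | Operations | 94295 | 2018
Bob Wilson | Sales | 90753 | 2022
Henry Miller | Finance | 84805 | 2017
Quinn Garcia | Sales | 67406 | 2019
Frank Garcia | HR | 54702 | 2020
Frank Garcia | HR | 45174 | 2017
Sam Williams | Operations | 40067 | 2021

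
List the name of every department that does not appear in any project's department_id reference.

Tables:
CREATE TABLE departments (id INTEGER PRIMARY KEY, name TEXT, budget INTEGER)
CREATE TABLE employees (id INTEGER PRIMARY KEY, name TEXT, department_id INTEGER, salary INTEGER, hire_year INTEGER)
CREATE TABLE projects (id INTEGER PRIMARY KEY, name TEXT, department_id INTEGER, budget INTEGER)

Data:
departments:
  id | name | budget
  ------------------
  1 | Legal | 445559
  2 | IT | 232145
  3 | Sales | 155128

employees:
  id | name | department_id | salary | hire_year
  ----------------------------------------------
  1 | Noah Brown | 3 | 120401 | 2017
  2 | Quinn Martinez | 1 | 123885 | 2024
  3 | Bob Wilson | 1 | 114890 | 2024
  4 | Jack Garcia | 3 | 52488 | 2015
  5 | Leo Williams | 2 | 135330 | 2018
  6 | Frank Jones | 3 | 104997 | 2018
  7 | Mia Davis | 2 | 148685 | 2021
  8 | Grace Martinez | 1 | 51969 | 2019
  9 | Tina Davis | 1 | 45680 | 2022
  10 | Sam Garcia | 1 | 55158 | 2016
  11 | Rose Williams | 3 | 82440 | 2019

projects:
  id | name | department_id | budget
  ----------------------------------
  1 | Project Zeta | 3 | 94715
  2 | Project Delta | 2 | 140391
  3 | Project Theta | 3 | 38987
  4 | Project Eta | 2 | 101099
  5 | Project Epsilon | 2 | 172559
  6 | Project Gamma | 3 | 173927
SELECT p.name FROM departments p LEFT JOIN projects c ON c.department_id = p.id WHERE c.id IS NULL

Execution result:
Legal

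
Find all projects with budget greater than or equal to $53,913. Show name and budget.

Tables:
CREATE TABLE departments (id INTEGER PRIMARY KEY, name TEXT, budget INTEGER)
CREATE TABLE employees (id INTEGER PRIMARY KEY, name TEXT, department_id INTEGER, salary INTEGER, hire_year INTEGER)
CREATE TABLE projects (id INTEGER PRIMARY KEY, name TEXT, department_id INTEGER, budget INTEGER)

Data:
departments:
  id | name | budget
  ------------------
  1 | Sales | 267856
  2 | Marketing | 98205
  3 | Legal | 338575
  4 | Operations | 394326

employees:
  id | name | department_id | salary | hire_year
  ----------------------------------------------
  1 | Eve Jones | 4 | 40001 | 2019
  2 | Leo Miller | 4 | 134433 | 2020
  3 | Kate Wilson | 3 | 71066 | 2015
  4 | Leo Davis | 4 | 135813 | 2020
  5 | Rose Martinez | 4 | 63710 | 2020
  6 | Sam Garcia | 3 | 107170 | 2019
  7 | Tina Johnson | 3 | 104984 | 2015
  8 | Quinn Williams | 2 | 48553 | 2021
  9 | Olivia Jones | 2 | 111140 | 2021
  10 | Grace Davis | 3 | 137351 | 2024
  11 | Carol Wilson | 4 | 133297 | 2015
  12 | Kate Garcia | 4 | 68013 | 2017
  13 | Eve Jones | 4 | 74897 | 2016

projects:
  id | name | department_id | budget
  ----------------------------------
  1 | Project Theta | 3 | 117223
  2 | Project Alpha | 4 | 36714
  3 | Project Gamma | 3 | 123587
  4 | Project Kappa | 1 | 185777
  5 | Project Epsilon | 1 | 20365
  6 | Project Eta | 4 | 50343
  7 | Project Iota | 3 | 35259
SELECT name, budget FROM projects WHERE budget >= 53913

Execution result:
name | budget
Project Theta | 117223
Project Gamma | 123587
Project Kappa | 185777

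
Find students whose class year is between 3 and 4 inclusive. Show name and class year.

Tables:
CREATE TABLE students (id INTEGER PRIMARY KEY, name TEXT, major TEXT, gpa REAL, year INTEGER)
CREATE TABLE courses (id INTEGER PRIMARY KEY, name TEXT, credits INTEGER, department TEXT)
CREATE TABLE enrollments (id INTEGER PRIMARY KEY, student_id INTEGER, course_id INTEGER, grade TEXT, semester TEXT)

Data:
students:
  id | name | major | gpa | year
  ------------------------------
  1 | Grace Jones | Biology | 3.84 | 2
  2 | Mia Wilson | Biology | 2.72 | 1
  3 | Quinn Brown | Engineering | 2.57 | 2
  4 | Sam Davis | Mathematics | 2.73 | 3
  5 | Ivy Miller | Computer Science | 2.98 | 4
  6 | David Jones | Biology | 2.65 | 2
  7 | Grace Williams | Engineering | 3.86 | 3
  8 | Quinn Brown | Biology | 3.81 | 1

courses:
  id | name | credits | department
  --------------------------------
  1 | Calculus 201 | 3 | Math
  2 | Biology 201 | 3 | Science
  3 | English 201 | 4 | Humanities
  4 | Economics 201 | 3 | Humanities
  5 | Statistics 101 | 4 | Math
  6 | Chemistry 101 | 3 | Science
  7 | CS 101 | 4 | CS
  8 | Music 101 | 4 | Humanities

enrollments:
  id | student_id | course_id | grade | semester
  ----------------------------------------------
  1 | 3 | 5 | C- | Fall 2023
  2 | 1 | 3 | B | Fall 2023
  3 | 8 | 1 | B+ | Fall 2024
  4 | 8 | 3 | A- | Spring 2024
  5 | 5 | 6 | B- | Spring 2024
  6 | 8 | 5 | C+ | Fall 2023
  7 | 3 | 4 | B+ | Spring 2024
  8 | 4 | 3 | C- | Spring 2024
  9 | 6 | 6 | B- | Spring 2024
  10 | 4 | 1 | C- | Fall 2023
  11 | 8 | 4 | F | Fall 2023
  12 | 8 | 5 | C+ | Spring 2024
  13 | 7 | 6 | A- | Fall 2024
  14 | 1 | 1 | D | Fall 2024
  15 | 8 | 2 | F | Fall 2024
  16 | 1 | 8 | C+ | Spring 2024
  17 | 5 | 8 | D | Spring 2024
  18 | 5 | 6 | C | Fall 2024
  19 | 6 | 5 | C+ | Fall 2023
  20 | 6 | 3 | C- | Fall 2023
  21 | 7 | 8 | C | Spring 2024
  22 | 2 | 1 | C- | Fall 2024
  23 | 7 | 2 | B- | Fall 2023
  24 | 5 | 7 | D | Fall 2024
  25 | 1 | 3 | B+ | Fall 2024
SELECT name, year FROM students WHERE year BETWEEN 3 AND 4

Execution result:
name | year
Sam Davis | 3
Ivy Miller | 4
Grace Williams | 3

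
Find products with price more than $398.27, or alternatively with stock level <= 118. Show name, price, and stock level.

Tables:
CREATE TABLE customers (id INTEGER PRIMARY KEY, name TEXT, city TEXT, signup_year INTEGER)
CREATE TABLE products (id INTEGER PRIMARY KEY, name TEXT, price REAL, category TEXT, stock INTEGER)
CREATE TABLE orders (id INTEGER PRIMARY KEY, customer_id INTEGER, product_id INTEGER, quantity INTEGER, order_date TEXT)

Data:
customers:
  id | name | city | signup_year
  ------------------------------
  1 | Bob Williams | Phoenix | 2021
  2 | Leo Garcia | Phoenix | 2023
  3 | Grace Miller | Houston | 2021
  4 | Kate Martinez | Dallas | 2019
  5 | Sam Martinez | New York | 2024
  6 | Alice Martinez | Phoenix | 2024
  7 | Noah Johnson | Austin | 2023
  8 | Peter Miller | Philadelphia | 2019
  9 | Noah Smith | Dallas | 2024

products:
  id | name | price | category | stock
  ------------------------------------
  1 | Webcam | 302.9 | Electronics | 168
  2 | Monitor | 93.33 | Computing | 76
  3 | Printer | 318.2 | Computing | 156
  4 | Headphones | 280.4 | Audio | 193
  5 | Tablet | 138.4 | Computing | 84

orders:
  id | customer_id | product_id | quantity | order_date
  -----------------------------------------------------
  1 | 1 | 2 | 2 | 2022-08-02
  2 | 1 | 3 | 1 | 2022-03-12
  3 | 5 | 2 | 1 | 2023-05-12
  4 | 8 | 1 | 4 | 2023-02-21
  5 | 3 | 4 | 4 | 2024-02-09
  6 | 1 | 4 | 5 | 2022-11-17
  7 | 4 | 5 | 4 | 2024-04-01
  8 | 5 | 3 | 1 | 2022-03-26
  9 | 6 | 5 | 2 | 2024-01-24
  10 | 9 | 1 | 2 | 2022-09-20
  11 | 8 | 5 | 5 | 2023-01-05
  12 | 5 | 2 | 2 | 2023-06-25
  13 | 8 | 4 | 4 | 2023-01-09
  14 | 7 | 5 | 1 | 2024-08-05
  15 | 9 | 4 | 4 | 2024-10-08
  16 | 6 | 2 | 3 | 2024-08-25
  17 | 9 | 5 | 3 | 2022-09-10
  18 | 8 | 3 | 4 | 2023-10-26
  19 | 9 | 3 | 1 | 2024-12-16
SELECT name, price, stock FROM products WHERE price > 398.27 OR stock <= 118

Execution result:
name | price | stock
Monitor | 93.33 | 76
Tablet | 138.40 | 84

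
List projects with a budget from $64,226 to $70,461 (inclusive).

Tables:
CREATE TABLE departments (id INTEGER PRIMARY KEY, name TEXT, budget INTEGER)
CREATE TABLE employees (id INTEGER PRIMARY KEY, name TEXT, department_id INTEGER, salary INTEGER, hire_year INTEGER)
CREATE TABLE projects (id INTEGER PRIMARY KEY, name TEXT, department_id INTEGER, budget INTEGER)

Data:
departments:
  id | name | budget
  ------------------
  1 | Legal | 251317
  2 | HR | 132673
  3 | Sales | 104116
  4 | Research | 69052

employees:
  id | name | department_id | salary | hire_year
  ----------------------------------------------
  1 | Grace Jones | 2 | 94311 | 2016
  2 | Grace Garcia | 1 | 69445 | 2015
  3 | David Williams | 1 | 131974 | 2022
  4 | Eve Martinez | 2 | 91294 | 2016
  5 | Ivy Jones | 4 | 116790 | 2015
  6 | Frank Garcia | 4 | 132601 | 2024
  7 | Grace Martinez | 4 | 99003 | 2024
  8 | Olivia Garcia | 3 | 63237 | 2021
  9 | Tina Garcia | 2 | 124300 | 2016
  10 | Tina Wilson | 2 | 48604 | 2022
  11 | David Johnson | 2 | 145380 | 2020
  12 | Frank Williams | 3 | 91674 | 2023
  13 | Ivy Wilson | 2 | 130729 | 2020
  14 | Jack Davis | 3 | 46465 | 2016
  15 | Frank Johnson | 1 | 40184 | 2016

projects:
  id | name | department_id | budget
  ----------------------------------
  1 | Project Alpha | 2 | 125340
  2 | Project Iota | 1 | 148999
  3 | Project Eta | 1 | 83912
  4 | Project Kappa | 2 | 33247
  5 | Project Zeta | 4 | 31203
SELECT name, budget FROM projects WHERE budget BETWEEN 64226 AND 70461

Execution result:
(no rows)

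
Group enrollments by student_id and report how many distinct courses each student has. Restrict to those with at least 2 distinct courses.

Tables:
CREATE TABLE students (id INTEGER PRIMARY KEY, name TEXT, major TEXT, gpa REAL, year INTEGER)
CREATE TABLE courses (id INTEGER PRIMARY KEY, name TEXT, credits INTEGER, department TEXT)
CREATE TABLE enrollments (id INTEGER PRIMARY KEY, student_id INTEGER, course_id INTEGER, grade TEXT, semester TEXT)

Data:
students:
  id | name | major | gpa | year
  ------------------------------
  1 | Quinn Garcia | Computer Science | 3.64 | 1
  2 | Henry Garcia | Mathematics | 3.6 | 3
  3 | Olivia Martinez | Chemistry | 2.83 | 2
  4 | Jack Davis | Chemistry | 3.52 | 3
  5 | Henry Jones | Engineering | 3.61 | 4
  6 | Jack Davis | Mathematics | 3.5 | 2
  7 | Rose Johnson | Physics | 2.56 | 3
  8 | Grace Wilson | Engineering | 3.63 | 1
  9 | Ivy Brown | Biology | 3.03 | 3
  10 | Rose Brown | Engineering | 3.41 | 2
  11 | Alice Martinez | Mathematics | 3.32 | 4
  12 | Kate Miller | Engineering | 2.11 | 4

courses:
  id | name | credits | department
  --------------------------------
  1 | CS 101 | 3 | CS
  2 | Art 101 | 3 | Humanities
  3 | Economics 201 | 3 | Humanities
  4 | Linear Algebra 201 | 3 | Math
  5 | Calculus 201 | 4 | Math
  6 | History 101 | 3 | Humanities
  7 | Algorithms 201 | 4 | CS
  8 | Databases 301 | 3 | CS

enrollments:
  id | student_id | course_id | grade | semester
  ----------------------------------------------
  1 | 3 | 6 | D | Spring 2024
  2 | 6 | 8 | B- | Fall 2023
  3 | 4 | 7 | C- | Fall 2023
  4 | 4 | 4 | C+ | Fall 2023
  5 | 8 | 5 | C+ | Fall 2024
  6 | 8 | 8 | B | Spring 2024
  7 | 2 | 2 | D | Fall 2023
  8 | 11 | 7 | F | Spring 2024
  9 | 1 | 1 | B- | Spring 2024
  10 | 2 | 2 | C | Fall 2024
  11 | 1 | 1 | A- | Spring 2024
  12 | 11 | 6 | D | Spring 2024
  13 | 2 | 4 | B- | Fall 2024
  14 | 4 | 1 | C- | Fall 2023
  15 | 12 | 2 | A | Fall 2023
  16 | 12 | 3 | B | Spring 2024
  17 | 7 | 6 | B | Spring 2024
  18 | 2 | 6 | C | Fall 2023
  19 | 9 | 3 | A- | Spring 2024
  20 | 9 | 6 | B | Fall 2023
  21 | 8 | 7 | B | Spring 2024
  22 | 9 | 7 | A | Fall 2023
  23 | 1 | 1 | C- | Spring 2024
SELECT student_id, COUNT(DISTINCT course_id) AS distinct_course_count FROM enrollments GROUP BY student_id HAVING COUNT(DISTINCT course_id) >= 2

Execution result:
student_id | distinct_course_count
2 | 3
4 | 3
8 | 3
9 | 3
11 | 2
12 | 2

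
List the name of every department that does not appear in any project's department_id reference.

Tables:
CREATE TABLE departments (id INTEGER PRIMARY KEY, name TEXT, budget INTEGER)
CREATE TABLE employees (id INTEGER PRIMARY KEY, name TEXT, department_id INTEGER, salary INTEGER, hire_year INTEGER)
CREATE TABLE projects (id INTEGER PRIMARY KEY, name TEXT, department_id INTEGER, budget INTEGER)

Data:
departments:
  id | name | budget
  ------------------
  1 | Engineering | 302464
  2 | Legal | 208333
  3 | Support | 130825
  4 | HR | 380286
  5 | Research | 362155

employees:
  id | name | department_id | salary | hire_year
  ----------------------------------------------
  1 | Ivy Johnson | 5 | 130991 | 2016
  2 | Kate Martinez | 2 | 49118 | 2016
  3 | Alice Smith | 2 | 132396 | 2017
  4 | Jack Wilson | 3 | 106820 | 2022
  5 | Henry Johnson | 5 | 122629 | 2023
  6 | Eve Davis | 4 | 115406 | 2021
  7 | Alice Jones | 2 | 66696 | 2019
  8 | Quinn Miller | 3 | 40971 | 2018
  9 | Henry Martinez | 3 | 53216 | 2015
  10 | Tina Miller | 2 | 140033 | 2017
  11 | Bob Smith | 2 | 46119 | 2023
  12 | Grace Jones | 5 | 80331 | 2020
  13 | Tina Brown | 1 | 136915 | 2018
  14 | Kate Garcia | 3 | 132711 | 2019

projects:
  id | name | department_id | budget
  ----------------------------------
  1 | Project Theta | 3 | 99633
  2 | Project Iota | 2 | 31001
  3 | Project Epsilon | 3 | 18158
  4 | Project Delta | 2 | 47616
SELECT p.name FROM departments p LEFT JOIN projects c ON c.department_id = p.id WHERE c.id IS NULL

Execution result:
name
Engineering
HR
Research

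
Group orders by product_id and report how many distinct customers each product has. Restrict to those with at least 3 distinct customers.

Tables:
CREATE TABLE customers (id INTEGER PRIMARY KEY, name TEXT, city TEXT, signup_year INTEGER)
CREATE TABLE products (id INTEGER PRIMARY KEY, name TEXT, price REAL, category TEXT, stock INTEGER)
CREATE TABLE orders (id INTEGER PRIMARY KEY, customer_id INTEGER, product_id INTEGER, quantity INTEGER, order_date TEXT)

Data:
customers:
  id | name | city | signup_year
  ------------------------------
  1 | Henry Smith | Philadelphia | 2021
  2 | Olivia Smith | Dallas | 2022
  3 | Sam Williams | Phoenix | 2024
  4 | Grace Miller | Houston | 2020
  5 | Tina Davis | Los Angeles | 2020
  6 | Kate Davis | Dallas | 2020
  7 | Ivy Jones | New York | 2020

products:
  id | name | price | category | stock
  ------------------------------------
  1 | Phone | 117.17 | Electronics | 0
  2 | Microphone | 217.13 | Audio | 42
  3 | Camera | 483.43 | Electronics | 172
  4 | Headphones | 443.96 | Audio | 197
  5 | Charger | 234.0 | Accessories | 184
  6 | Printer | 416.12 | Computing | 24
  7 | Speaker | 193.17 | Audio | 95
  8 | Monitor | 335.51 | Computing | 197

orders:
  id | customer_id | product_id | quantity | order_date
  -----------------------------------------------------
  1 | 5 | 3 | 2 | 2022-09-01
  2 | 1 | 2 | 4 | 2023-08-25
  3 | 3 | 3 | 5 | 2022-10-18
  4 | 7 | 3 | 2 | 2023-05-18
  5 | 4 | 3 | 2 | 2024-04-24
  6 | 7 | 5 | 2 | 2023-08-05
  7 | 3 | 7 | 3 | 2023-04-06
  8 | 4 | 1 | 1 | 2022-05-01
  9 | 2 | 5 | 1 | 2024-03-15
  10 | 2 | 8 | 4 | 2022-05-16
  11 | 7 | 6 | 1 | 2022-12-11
SELECT product_id, COUNT(DISTINCT customer_id) AS distinct_customer_count FROM orders GROUP BY product_id HAVING COUNT(DISTINCT customer_id) >= 3

Execution result:
product_id | distinct_customer_count
3 | 4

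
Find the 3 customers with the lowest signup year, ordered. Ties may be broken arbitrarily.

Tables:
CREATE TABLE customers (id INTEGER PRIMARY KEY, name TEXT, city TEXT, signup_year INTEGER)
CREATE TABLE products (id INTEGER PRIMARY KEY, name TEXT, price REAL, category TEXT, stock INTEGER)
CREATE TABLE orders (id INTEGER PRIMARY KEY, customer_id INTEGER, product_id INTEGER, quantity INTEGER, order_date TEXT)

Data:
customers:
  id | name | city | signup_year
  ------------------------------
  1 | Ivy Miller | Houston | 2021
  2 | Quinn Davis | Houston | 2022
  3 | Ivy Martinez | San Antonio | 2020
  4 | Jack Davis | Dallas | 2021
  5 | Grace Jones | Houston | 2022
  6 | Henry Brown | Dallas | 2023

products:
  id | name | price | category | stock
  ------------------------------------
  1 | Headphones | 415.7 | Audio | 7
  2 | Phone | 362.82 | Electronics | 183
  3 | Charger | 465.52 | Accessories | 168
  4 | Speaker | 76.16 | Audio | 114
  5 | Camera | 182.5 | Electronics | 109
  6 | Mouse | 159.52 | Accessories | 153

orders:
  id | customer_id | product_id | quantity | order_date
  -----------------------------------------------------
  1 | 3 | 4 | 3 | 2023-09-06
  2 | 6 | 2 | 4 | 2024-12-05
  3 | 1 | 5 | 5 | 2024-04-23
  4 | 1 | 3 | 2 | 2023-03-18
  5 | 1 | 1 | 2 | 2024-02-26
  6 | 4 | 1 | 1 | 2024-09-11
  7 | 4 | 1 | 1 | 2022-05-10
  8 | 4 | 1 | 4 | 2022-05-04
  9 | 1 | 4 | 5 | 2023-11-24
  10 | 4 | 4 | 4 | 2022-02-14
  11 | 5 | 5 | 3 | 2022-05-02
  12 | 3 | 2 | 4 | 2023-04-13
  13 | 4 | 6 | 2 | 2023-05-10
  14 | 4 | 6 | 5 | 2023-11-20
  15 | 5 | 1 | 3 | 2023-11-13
SELECT name, signup_year FROM customers ORDER BY signup_year ASC LIMIT 3

Execution result:
name | signup_year
Ivy Martinez | 2020
Ivy Miller | 2021
Jack Davis | 2021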